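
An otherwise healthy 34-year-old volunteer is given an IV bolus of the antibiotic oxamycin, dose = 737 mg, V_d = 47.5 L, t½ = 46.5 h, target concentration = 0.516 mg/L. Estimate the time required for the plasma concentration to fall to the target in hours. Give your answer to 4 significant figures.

C₀ = Dose / Vd = 737.0 / 47.5 = 15.52 mg/L
k = ln2 / t½ = 0.693147 / 46.5 = 0.01491 h⁻¹
t = ln(C₀ / C) / k = ln(15.52 / 0.516) / 0.01491
  = ln(30.08) / 0.01491 = 3.404 / 0.01491 = 228.3 h

228.3 h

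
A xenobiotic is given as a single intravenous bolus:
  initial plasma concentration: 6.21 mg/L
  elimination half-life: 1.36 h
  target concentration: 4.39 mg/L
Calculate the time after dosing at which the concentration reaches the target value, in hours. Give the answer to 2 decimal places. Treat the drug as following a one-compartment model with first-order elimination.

0.68 h

k = ln2 / t½ = 0.693147 / 1.36 = 0.5097 h⁻¹
t = ln(C₀ / C) / k = ln(6.210 / 4.39) / 0.5097
  = ln(1.415) / 0.5097 = 0.3471 / 0.5097 = 0.6810 h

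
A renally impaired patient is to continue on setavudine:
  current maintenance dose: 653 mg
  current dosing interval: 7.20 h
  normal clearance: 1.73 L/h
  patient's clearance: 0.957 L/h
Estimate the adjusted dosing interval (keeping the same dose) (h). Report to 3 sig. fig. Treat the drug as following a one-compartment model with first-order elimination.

To keep the same average steady-state level, dosing rate must scale with clearance.
CL ratio = 0.957 / 1.73 = 0.5532
New interval (same dose) = 7.20 / 0.5532 = 13.02 h

13.0 h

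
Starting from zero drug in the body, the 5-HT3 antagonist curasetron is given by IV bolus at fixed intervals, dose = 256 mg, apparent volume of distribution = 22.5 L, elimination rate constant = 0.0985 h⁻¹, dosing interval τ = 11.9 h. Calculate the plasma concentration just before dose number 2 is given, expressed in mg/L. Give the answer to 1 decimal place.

C₀ per dose = Dose / Vd = 256 / 22.5 = 11.38 mg/L
Fraction remaining after one interval: r = e^(−kτ) = e^(−0.09850 × 11.9) = 0.3097
Before dose 2, 1 dose has been given (aged 1τ).
C_trough = C₀ × r = 11.38 × 0.3097 = 3.524 mg/L

3.5 mg/L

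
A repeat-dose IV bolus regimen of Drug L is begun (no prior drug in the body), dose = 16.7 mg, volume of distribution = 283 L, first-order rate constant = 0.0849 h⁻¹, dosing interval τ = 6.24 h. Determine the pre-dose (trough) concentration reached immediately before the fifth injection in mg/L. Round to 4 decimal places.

C₀ per dose = Dose / Vd = 16.7 / 283 = 0.05901 mg/L
Fraction remaining after one interval: r = e^(−kτ) = e^(−0.08490 × 6.24) = 0.5887
Before dose 5, 4 doses have been given (aged 1τ, 2τ, 3τ, 4τ).
C_trough = C₀ × (r + r² + … + r^4) = C₀ × r(1−r^4)/(1−r)
        = 0.05901 × 0.5887 × (1 − 0.1201) / (1 − 0.5887) = 0.07432 mg/L

0.0743 mg/L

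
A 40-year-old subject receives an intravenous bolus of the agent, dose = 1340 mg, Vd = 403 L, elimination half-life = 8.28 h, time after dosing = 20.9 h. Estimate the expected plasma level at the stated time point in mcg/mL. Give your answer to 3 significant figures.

0.578 mcg/mL

C₀ = Dose / Vd = 1340 / 403 = 3.325 mg/L
k = ln2 / t½ = 0.693147 / 8.28 = 0.08371 h⁻¹
C = C₀ · e^(−k·t) = 3.325 × e^(−0.08371 × 20.9)
  = 3.325 × 0.1739 = 0.5782 mg/L
(0.5782 mg/L = 0.5782 mcg/mL)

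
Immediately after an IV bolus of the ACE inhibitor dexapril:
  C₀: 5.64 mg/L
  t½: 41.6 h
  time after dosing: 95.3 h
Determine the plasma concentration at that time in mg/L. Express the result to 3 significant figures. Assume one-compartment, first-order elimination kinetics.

k = ln2 / t½ = 0.693147 / 41.6 = 0.01666 h⁻¹
C = C₀ · e^(−k·t) = 5.640 × e^(−0.01666 × 95.3)
  = 5.640 × 0.2044 = 1.153 mg/L

1.15 mg/L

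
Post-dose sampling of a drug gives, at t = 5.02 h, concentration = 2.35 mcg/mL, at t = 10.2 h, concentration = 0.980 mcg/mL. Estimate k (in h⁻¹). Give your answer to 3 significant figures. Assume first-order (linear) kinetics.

k = ln(C₁/C₂) / (t₂ − t₁) = ln(2.35/0.980) / (10.2 − 5.02)
  = 0.8746 / 5.180 = 0.1688 h⁻¹

0.169 h⁻¹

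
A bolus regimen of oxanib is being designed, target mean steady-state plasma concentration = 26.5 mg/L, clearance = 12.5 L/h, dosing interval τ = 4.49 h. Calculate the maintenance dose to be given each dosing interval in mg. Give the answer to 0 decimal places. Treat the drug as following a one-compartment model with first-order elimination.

1487 mg

At steady state, Dose/τ = Css × CL.
Dose = Css × CL × τ = 26.5 × 12.50 × 4.49 = 1487 mg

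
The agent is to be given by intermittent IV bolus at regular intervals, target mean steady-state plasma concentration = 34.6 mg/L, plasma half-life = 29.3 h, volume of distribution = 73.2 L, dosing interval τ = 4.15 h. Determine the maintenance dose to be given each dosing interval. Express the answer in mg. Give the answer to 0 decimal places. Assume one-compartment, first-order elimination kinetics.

k = ln2 / t½ = 0.693147 / 29.3 = 0.02366 h⁻¹
CL = k × Vd = 0.02366 × 73.2 = 1.732 L/h
At steady state, Dose/τ = Css × CL.
Dose = Css × CL × τ = 34.6 × 1.732 × 4.15 = 248.7 mg

249 mg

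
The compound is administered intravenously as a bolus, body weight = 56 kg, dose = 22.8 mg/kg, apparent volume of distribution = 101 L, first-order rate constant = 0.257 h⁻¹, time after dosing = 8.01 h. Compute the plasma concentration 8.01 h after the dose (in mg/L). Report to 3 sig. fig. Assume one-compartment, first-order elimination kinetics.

1.61 mg/L

Total dose = 22.8 × 56 = 1277 mg
C₀ = Dose / Vd = 1277 / 101 = 12.64 mg/L
C = C₀ · e^(−k·t) = 12.64 × e^(−0.2570 × 8.01)
  = 12.64 × 0.1276 = 1.613 mg/L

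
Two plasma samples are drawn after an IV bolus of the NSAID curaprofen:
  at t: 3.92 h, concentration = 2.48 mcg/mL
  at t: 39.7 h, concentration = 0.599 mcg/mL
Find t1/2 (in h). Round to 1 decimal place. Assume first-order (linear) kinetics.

17.5 h

k = ln(C₁/C₂) / (t₂ − t₁) = ln(2.48/0.599) / (39.7 − 3.92)
  = 1.421 / 35.78 = 0.03971 h⁻¹
t½ = ln2 / k = 0.693147 / 0.03971 = 17.46 h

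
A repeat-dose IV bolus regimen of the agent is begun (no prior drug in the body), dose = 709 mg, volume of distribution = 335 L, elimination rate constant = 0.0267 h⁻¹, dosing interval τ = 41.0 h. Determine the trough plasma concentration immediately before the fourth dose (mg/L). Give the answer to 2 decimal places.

1.02 mg/L

C₀ per dose = Dose / Vd = 709 / 335 = 2.116 mg/L
Fraction remaining after one interval: r = e^(−kτ) = e^(−0.02670 × 41.0) = 0.3346
Before dose 4, 3 doses have been given (aged 1τ, 2τ, 3τ).
C_trough = C₀ × (r + r² + … + r^3) = C₀ × r(1−r^3)/(1−r)
        = 2.116 × 0.3346 × (1 − 0.03746) / (1 − 0.3346) = 1.024 mg/L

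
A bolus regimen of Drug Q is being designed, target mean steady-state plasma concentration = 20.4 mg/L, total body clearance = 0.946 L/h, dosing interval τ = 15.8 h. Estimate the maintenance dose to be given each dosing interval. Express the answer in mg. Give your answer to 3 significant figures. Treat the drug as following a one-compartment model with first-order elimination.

At steady state, Dose/τ = Css × CL.
Dose = Css × CL × τ = 20.4 × 0.9460 × 15.8 = 304.9 mg

305 mg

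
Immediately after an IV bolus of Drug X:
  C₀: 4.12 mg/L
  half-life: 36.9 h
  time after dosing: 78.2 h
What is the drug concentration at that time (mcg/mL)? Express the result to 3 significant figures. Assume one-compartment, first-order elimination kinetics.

k = ln2 / t½ = 0.693147 / 36.9 = 0.01878 h⁻¹
C = C₀ · e^(−k·t) = 4.120 × e^(−0.01878 × 78.2)
  = 4.120 × 0.2302 = 0.9484 mg/L
(0.9484 mg/L = 0.9484 mcg/mL)

0.948 mcg/mL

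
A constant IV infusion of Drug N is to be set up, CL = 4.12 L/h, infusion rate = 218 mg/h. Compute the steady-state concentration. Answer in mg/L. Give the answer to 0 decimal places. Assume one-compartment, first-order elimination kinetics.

53 mg/L

At steady state Css = R₀ / CL = 218 / 4.120 = 52.91 mg/L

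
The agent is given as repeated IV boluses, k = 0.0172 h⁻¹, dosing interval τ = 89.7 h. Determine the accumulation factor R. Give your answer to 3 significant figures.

1.27

e^(−kτ) = e^(−0.01720 × 89.7) = 0.2138
Accumulation ratio R = 1 / (1 − e^(−kτ)) = 1 / (1 − 0.2138) = 1.272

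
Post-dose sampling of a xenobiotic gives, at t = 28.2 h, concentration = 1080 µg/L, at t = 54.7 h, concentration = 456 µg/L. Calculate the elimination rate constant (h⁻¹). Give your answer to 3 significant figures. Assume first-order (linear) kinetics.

k = ln(C₁/C₂) / (t₂ − t₁) = ln(1080/456) / (54.7 − 28.2)
  = 0.8622 / 26.50 = 0.03254 h⁻¹

0.0325 h⁻¹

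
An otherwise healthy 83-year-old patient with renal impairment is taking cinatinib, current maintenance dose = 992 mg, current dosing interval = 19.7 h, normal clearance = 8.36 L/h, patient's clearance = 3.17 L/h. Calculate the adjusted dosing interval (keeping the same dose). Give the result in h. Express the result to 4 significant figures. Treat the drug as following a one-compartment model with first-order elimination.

To keep the same average steady-state level, dosing rate must scale with clearance.
CL ratio = 3.17 / 8.36 = 0.3792
New interval (same dose) = 19.7 / 0.3792 = 51.95 h

51.95 h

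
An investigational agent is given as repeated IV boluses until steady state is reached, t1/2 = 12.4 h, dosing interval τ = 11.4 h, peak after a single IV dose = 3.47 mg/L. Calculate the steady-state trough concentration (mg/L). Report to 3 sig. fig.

3.89 mg/L

k = ln2 / t½ = 0.693147 / 12.4 = 0.05590 h⁻¹
e^(−kτ) = e^(−0.05590 × 11.4) = 0.5287
Accumulation ratio R = 1 / (1 − e^(−kτ)) = 1 / (1 − 0.5287) = 2.122
Steady-state trough = C₀ × R × e^(−kτ) = 3.47 × 2.122 × 0.5287 = 3.893 mg/L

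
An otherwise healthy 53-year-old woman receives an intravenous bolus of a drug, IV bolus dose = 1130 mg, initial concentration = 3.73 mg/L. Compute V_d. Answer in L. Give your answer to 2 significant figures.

Vd = Dose / C₀ = 1130 / 3.73 = 302.9 L

300 L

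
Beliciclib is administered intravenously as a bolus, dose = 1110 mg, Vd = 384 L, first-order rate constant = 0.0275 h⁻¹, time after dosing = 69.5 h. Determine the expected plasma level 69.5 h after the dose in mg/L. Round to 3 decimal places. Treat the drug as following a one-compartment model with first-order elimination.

C₀ = Dose / Vd = 1110 / 384 = 2.891 mg/L
C = C₀ · e^(−k·t) = 2.891 × e^(−0.02750 × 69.5)
  = 2.891 × 0.1479 = 0.4276 mg/L

0.428 mg/L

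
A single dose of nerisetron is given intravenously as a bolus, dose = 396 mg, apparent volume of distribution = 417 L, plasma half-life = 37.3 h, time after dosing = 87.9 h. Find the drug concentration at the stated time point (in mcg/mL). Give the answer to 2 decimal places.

0.19 mcg/mL

C₀ = Dose / Vd = 396.0 / 417 = 0.9496 mg/L
k = ln2 / t½ = 0.693147 / 37.3 = 0.01858 h⁻¹
C = C₀ · e^(−k·t) = 0.9496 × e^(−0.01858 × 87.9)
  = 0.9496 × 0.1953 = 0.1855 mg/L
(0.1855 mg/L = 0.1855 mcg/mL)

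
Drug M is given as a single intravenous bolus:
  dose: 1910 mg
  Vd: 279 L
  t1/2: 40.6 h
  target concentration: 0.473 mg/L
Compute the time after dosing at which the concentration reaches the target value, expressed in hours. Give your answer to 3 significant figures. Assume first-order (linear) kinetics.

157 h

C₀ = Dose / Vd = 1910 / 279 = 6.846 mg/L
k = ln2 / t½ = 0.693147 / 40.6 = 0.01707 h⁻¹
t = ln(C₀ / C) / k = ln(6.846 / 0.473) / 0.01707
  = ln(14.47) / 0.01707 = 2.672 / 0.01707 = 156.5 h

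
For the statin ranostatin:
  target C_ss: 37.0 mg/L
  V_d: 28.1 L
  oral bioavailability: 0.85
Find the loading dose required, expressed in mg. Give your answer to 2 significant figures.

1200 mg

LD = Css × Vd / F = 37.0 × 28.1 / 0.85 = 1223 mg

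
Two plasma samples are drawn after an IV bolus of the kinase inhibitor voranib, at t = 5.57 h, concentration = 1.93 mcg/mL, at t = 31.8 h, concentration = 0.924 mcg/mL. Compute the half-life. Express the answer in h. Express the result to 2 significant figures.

k = ln(C₁/C₂) / (t₂ − t₁) = ln(1.93/0.924) / (31.8 − 5.57)
  = 0.7366 / 26.23 = 0.02808 h⁻¹
t½ = ln2 / k = 0.693147 / 0.02808 = 24.68 h

25 h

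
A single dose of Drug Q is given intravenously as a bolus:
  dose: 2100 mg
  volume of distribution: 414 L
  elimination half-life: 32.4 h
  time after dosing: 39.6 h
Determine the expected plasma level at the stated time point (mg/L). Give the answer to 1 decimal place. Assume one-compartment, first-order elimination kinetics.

C₀ = Dose / Vd = 2100 / 414 = 5.072 mg/L
k = ln2 / t½ = 0.693147 / 32.4 = 0.02139 h⁻¹
C = C₀ · e^(−k·t) = 5.072 × e^(−0.02139 × 39.6)
  = 5.072 × 0.4287 = 2.174 mg/L

2.2 mg/L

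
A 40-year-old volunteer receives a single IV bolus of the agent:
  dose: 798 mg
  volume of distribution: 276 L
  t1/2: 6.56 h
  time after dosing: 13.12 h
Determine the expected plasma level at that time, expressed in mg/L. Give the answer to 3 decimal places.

0.723 mg/L

C₀ = Dose / Vd = 798.0 / 276 = 2.891 mg/L
k = ln2 / t½ = 0.693147 / 6.56 = 0.1057 h⁻¹
t / t½ = 13.12 / 6.56 = 2 half-lives
C = C₀ × (1/2)^2 = 2.891 × 0.2500 = 0.7228 mg/L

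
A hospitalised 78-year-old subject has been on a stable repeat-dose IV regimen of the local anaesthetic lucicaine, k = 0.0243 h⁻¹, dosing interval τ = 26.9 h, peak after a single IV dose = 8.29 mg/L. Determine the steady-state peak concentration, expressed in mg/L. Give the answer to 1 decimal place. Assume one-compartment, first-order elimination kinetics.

17.3 mg/L

e^(−kτ) = e^(−0.02430 × 26.9) = 0.5201
Accumulation ratio R = 1 / (1 − e^(−kτ)) = 1 / (1 − 0.5201) = 2.084
Steady-state peak = C₀ × R = 8.29 × 2.084 = 17.28 mg/L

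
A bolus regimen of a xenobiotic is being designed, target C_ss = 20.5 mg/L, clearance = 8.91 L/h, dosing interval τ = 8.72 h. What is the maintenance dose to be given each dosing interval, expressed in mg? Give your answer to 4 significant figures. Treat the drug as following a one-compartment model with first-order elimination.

At steady state, Dose/τ = Css × CL.
Dose = Css × CL × τ = 20.5 × 8.910 × 8.72 = 1593 mg

1593 mg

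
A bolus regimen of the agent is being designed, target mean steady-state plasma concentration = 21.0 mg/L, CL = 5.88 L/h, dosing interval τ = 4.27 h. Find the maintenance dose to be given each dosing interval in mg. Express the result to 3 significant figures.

At steady state, Dose/τ = Css × CL.
Dose = Css × CL × τ = 21.0 × 5.880 × 4.27 = 527.3 mg

527 mg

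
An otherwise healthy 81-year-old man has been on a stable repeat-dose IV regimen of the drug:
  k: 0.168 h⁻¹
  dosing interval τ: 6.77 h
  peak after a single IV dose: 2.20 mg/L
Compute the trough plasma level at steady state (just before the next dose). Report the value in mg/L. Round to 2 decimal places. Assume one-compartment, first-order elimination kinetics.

e^(−kτ) = e^(−0.1680 × 6.77) = 0.3207
Accumulation ratio R = 1 / (1 − e^(−kτ)) = 1 / (1 − 0.3207) = 1.472
Steady-state trough = C₀ × R × e^(−kτ) = 2.20 × 1.472 × 0.3207 = 1.039 mg/L

1.04 mg/L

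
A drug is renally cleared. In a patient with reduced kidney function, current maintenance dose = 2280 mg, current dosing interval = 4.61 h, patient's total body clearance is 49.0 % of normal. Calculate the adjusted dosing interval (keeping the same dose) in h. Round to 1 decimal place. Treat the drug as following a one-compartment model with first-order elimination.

To keep the same average steady-state level, dosing rate must scale with clearance.
CL ratio = 49.0 / 100 = 0.4900
New interval (same dose) = 4.61 / 0.4900 = 9.408 h

9.4 h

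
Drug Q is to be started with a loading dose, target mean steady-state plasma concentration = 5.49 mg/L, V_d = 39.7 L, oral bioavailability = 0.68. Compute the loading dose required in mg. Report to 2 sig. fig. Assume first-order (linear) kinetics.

320 mg

LD = Css × Vd / F = 5.49 × 39.7 / 0.68 = 320.5 mg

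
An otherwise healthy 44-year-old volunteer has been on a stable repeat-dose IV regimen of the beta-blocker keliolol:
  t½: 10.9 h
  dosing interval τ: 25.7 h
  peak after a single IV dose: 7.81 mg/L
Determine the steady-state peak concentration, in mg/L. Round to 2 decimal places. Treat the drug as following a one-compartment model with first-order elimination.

k = ln2 / t½ = 0.693147 / 10.9 = 0.06359 h⁻¹
e^(−kτ) = e^(−0.06359 × 25.7) = 0.1951
Accumulation ratio R = 1 / (1 − e^(−kτ)) = 1 / (1 − 0.1951) = 1.242
Steady-state peak = C₀ × R = 7.81 × 1.242 = 9.700 mg/L

9.70 mg/L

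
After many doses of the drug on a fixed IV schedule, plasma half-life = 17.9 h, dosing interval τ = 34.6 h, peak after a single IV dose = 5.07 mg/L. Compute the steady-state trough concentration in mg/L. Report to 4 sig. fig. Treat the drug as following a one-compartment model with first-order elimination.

1.799 mg/L

k = ln2 / t½ = 0.693147 / 17.9 = 0.03872 h⁻¹
e^(−kτ) = e^(−0.03872 × 34.6) = 0.2619
Accumulation ratio R = 1 / (1 − e^(−kτ)) = 1 / (1 − 0.2619) = 1.355
Steady-state trough = C₀ × R × e^(−kτ) = 5.07 × 1.355 × 0.2619 = 1.799 mg/L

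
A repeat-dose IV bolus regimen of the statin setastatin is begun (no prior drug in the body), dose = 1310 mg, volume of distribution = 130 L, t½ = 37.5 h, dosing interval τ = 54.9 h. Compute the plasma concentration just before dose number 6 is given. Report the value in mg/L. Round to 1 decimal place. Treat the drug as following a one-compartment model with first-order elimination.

C₀ per dose = Dose / Vd = 1310 / 130 = 10.08 mg/L
k = ln2 / t½ = 0.693147 / 37.5 = 0.01848 h⁻¹
Fraction remaining after one interval: r = e^(−kτ) = e^(−0.01848 × 54.9) = 0.3626
Before dose 6, 5 doses have been given (aged 1τ, 2τ, 3τ, 4τ, 5τ).
C_trough = C₀ × (r + r² + … + r^5) = C₀ × r(1−r^5)/(1−r)
        = 10.08 × 0.3626 × (1 − 0.006268) / (1 − 0.3626) = 5.698 mg/L

5.7 mg/L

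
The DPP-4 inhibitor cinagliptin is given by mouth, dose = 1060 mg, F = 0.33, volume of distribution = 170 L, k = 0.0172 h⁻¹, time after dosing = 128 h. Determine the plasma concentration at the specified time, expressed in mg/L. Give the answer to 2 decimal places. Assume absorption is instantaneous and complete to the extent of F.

Amount reaching circulation = F × Dose = 0.33 × 1060 = 349.8 mg
C₀ = F·Dose / Vd = 349.8 / 170 = 2.058 mg/L
C = C₀ · e^(−k·t) = 2.058 × e^(−0.01720 × 128)
  = 2.058 × 0.1106 = 0.2276 mg/L

0.23 mg/L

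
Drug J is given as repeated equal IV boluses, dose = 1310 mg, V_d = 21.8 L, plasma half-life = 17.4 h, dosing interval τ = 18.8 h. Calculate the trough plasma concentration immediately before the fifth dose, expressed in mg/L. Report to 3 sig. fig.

C₀ per dose = Dose / Vd = 1310 / 21.8 = 60.09 mg/L
k = ln2 / t½ = 0.693147 / 17.4 = 0.03984 h⁻¹
Fraction remaining after one interval: r = e^(−kτ) = e^(−0.03984 × 18.8) = 0.4728
Before dose 5, 4 doses have been given (aged 1τ, 2τ, 3τ, 4τ).
C_trough = C₀ × (r + r² + … + r^4) = C₀ × r(1−r^4)/(1−r)
        = 60.09 × 0.4728 × (1 − 0.04997) / (1 − 0.4728) = 51.20 mg/L

51.2 mg/L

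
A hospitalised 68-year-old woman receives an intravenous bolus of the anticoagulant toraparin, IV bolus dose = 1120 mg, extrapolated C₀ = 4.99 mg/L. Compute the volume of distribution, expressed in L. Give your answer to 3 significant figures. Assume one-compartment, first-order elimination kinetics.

224 L

Vd = Dose / C₀ = 1120 / 4.99 = 224.4 L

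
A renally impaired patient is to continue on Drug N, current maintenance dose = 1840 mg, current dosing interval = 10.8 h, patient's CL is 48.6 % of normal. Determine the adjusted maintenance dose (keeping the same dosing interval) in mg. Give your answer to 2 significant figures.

890 mg

To keep the same average steady-state level, dosing rate must scale with clearance.
CL ratio = 48.6 / 100 = 0.4860
New dose (same interval) = 1840 × 0.4860 = 894.2 mg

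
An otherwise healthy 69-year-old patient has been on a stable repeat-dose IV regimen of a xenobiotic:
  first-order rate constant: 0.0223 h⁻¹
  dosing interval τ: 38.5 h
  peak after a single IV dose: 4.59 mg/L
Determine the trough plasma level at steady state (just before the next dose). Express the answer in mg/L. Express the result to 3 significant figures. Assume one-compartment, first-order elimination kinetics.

3.38 mg/L

e^(−kτ) = e^(−0.02230 × 38.5) = 0.4238
Accumulation ratio R = 1 / (1 − e^(−kτ)) = 1 / (1 − 0.4238) = 1.736
Steady-state trough = C₀ × R × e^(−kτ) = 4.59 × 1.736 × 0.4238 = 3.377 mg/L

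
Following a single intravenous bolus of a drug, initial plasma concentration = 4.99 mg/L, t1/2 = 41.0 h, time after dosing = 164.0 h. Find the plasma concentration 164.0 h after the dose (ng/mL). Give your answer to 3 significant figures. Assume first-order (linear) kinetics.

k = ln2 / t½ = 0.693147 / 41.0 = 0.01691 h⁻¹
t / t½ = 164.0 / 41.0 = 4 half-lives
C = C₀ × (1/2)^4 = 4.990 × 0.06250 = 0.3119 mg/L
Convert: 0.3119 mg/L × 1000 = 311.9 ng/mL

312 ng/mL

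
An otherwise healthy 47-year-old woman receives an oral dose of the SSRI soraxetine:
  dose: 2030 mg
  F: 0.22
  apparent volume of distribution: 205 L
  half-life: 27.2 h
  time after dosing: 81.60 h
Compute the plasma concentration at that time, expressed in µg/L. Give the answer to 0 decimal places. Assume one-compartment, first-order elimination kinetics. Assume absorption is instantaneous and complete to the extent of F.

Amount reaching circulation = F × Dose = 0.22 × 2030 = 446.6 mg
C₀ = F·Dose / Vd = 446.6 / 205 = 2.179 mg/L
k = ln2 / t½ = 0.693147 / 27.2 = 0.02548 h⁻¹
t / t½ = 81.60 / 27.2 = 3 half-lives
C = C₀ × (1/2)^3 = 2.179 × 0.1250 = 0.2724 mg/L
Convert: 0.2724 mg/L × 1000 = 272.4 µg/L

272 µg/L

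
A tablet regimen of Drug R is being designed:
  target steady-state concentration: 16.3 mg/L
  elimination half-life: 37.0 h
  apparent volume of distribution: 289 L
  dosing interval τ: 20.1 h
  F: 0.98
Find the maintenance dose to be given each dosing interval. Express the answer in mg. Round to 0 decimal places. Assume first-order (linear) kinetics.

1810 mg

k = ln2 / t½ = 0.693147 / 37.0 = 0.01873 h⁻¹
CL = k × Vd = 0.01873 × 289 = 5.413 L/h
At steady state, F × (Dose/τ) = Css × CL.
Dose = Css × CL × τ / F = 16.3 × 5.413 × 20.1 / 0.98 = 1810 mg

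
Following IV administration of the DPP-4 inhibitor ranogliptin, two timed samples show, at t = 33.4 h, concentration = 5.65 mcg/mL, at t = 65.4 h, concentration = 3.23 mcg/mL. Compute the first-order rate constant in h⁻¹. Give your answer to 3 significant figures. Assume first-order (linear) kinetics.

0.0175 h⁻¹

k = ln(C₁/C₂) / (t₂ − t₁) = ln(5.65/3.23) / (65.4 − 33.4)
  = 0.5592 / 32.00 = 0.01748 h⁻¹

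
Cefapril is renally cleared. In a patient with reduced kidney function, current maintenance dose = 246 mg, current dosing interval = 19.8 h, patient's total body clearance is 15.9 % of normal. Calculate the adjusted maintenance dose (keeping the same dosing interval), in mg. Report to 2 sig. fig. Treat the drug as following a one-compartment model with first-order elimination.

To keep the same average steady-state level, dosing rate must scale with clearance.
CL ratio = 15.9 / 100 = 0.1590
New dose (same interval) = 246 × 0.1590 = 39.11 mg

39 mg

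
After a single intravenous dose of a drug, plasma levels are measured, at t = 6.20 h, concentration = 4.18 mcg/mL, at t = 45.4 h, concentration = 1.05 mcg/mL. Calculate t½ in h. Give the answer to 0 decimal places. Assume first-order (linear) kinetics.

k = ln(C₁/C₂) / (t₂ − t₁) = ln(4.18/1.05) / (45.4 − 6.20)
  = 1.382 / 39.20 = 0.03526 h⁻¹
t½ = ln2 / k = 0.693147 / 0.03526 = 19.66 h

20 h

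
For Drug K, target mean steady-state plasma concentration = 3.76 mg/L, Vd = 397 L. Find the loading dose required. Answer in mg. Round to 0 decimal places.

1493 mg

LD = Css × Vd = 3.76 × 397 = 1493 mg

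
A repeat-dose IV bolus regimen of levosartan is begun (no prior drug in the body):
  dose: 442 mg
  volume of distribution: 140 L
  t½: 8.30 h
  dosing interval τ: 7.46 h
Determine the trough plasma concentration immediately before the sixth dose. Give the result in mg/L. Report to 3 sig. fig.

C₀ per dose = Dose / Vd = 442 / 140 = 3.157 mg/L
k = ln2 / t½ = 0.693147 / 8.30 = 0.08351 h⁻¹
Fraction remaining after one interval: r = e^(−kτ) = e^(−0.08351 × 7.46) = 0.5363
Before dose 6, 5 doses have been given (aged 1τ, 2τ, 3τ, 4τ, 5τ).
C_trough = C₀ × (r + r² + … + r^5) = C₀ × r(1−r^5)/(1−r)
        = 3.157 × 0.5363 × (1 − 0.04436) / (1 − 0.5363) = 3.489 mg/L

3.49 mg/L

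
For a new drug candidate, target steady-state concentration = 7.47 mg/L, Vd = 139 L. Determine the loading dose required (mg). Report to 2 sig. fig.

1000 mg

LD = Css × Vd = 7.47 × 139 = 1038 mg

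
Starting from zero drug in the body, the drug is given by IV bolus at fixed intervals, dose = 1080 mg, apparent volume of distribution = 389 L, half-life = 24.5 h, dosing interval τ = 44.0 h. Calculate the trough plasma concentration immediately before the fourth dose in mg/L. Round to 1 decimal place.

1.1 mg/L

C₀ per dose = Dose / Vd = 1080 / 389 = 2.776 mg/L
k = ln2 / t½ = 0.693147 / 24.5 = 0.02829 h⁻¹
Fraction remaining after one interval: r = e^(−kτ) = e^(−0.02829 × 44.0) = 0.2880
Before dose 4, 3 doses have been given (aged 1τ, 2τ, 3τ).
C_trough = C₀ × (r + r² + … + r^3) = C₀ × r(1−r^3)/(1−r)
        = 2.776 × 0.2880 × (1 − 0.02389) / (1 − 0.2880) = 1.096 mg/L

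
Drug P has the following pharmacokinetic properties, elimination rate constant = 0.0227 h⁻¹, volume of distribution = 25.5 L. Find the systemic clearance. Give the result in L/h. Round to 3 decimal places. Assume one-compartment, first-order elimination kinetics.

CL = k × Vd = 0.0227 × 25.5 = 0.5789 L/h

0.579 L/h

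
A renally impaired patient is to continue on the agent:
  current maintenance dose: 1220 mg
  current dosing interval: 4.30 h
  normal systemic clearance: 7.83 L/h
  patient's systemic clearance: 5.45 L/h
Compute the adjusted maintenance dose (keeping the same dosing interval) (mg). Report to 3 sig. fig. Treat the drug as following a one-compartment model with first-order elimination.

To keep the same average steady-state level, dosing rate must scale with clearance.
CL ratio = 5.45 / 7.83 = 0.6960
New dose (same interval) = 1220 × 0.6960 = 849.1 mg

849 mg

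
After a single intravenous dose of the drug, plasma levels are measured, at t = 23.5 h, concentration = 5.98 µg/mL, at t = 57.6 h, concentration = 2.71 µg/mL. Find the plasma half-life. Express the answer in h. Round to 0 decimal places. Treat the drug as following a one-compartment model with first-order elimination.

k = ln(C₁/C₂) / (t₂ − t₁) = ln(5.98/2.71) / (57.6 − 23.5)
  = 0.7915 / 34.10 = 0.02321 h⁻¹
t½ = ln2 / k = 0.693147 / 0.02321 = 29.86 h

30 h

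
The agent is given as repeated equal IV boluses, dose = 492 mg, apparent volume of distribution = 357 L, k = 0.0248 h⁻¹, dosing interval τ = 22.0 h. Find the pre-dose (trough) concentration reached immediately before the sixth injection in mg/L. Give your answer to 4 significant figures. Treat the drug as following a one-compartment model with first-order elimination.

C₀ per dose = Dose / Vd = 492 / 357 = 1.378 mg/L
Fraction remaining after one interval: r = e^(−kτ) = e^(−0.02480 × 22.0) = 0.5795
Before dose 6, 5 doses have been given (aged 1τ, 2τ, 3τ, 4τ, 5τ).
C_trough = C₀ × (r + r² + … + r^5) = C₀ × r(1−r^5)/(1−r)
        = 1.378 × 0.5795 × (1 − 0.06535) / (1 − 0.5795) = 1.775 mg/L

1.775 mg/L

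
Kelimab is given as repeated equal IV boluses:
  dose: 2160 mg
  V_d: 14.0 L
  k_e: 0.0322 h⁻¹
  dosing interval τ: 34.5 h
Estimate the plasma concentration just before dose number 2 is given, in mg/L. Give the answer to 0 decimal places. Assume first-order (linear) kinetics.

C₀ per dose = Dose / Vd = 2160 / 14.0 = 154.3 mg/L
Fraction remaining after one interval: r = e^(−kτ) = e^(−0.03220 × 34.5) = 0.3293
Before dose 2, 1 dose has been given (aged 1τ).
C_trough = C₀ × r = 154.3 × 0.3293 = 50.81 mg/L

51 mg/L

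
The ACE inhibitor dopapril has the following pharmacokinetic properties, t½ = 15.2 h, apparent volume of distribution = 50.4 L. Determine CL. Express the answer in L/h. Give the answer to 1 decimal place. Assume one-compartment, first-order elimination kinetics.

k = ln2 / t½ = 0.693147 / 15.2 = 0.04560 h⁻¹
CL = k × Vd = 0.04560 × 50.4 = 2.298 L/h

2.3 L/h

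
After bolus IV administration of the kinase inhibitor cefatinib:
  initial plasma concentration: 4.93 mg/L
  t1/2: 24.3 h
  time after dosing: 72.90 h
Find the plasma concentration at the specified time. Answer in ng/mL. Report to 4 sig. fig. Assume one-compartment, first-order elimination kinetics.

k = ln2 / t½ = 0.693147 / 24.3 = 0.02852 h⁻¹
t / t½ = 72.90 / 24.3 = 3 half-lives
C = C₀ × (1/2)^3 = 4.930 × 0.1250 = 0.6163 mg/L
Convert: 0.6163 mg/L × 1000 = 616.3 ng/mL

616.3 ng/mL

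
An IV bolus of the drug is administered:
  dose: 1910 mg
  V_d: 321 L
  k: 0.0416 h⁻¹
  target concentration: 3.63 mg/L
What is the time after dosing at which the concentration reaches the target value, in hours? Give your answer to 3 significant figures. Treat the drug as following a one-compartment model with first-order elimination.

11.9 h

C₀ = Dose / Vd = 1910 / 321 = 5.950 mg/L
t = ln(C₀ / C) / k = ln(5.950 / 3.63) / 0.04160
  = ln(1.639) / 0.04160 = 0.4941 / 0.04160 = 11.88 h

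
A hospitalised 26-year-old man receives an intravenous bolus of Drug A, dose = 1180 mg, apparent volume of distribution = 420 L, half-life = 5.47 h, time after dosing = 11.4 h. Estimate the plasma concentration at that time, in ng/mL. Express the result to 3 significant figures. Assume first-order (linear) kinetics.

663 ng/mL

C₀ = Dose / Vd = 1180 / 420 = 2.810 mg/L
k = ln2 / t½ = 0.693147 / 5.47 = 0.1267 h⁻¹
C = C₀ · e^(−k·t) = 2.810 × e^(−0.1267 × 11.4)
  = 2.810 × 0.2359 = 0.6629 mg/L
Convert: 0.6629 mg/L × 1000 = 662.9 ng/mL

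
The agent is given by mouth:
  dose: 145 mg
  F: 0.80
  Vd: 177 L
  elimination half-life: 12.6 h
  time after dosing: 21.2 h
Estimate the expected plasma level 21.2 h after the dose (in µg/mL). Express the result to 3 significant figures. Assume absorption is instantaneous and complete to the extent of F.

0.204 µg/mL

Amount reaching circulation = F × Dose = 0.80 × 145.0 = 116.0 mg
C₀ = F·Dose / Vd = 116.0 / 177 = 0.6554 mg/L
k = ln2 / t½ = 0.693147 / 12.6 = 0.05501 h⁻¹
C = C₀ · e^(−k·t) = 0.6554 × e^(−0.05501 × 21.2)
  = 0.6554 × 0.3115 = 0.2042 mg/L
(0.2042 mg/L = 0.2042 µg/mL)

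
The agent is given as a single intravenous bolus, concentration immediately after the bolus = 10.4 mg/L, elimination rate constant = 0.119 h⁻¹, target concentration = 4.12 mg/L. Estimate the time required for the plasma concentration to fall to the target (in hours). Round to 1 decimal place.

t = ln(C₀ / C) / k = ln(10.40 / 4.12) / 0.1190
  = ln(2.524) / 0.1190 = 0.9258 / 0.1190 = 7.780 h

7.8 h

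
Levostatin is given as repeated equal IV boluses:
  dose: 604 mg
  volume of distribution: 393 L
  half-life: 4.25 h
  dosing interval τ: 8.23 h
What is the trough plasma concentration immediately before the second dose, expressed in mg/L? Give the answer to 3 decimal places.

0.402 mg/L

C₀ per dose = Dose / Vd = 604 / 393 = 1.537 mg/L
k = ln2 / t½ = 0.693147 / 4.25 = 0.1631 h⁻¹
Fraction remaining after one interval: r = e^(−kτ) = e^(−0.1631 × 8.23) = 0.2612
Before dose 2, 1 dose has been given (aged 1τ).
C_trough = C₀ × r = 1.537 × 0.2612 = 0.4015 mg/L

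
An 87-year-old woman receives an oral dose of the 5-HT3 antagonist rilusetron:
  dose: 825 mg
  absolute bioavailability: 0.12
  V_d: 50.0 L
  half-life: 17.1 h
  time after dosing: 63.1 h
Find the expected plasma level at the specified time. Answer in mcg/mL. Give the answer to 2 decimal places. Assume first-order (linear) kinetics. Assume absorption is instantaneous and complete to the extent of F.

Amount reaching circulation = F × Dose = 0.12 × 825.0 = 99.00 mg
C₀ = F·Dose / Vd = 99.00 / 50.0 = 1.980 mg/L
k = ln2 / t½ = 0.693147 / 17.1 = 0.04053 h⁻¹
C = C₀ · e^(−k·t) = 1.980 × e^(−0.04053 × 63.1)
  = 1.980 × 0.07750 = 0.1535 mg/L
(0.1535 mg/L = 0.1535 mcg/mL)

0.15 mcg/mL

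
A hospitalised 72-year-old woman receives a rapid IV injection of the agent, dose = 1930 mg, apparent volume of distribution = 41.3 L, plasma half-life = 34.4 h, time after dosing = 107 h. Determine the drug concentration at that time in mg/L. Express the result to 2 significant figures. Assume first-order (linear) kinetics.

5.4 mg/L

C₀ = Dose / Vd = 1930 / 41.3 = 46.73 mg/L
k = ln2 / t½ = 0.693147 / 34.4 = 0.02015 h⁻¹
C = C₀ · e^(−k·t) = 46.73 × e^(−0.02015 × 107)
  = 46.73 × 0.1158 = 5.411 mg/L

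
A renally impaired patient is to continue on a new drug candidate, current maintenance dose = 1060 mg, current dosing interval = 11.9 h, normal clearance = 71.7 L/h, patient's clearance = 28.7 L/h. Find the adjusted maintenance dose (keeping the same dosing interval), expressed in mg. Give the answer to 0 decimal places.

To keep the same average steady-state level, dosing rate must scale with clearance.
CL ratio = 28.7 / 71.7 = 0.4003
New dose (same interval) = 1060 × 0.4003 = 424.3 mg

424 mg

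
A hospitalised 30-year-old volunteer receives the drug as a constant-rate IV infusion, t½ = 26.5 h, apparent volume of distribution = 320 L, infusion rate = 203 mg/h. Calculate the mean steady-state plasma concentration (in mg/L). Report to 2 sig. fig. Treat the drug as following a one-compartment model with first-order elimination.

24 mg/L

k = ln2 / t½ = 0.693147 / 26.5 = 0.02616 h⁻¹
CL = k × Vd = 0.02616 × 320 = 8.371 L/h
At steady state Css = R₀ / CL = 203 / 8.371 = 24.25 mg/L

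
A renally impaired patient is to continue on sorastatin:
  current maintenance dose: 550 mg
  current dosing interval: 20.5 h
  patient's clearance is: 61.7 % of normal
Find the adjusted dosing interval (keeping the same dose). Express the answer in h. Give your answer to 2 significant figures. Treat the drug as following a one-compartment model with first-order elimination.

33 h

To keep the same average steady-state level, dosing rate must scale with clearance.
CL ratio = 61.7 / 100 = 0.6170
New interval (same dose) = 20.5 / 0.6170 = 33.23 h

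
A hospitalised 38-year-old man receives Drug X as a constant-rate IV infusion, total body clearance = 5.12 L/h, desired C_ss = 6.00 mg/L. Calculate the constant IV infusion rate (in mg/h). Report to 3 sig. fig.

At steady state, infusion rate R₀ = Css × CL = 6.00 × 5.120 = 30.72 mg/h

30.7 mg/h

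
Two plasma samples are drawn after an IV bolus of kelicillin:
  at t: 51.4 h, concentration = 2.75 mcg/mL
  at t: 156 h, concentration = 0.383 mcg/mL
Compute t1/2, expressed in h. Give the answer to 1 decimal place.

36.8 h

k = ln(C₁/C₂) / (t₂ − t₁) = ln(2.75/0.383) / (156 − 51.4)
  = 1.971 / 104.6 = 0.01884 h⁻¹
t½ = ln2 / k = 0.693147 / 0.01884 = 36.79 h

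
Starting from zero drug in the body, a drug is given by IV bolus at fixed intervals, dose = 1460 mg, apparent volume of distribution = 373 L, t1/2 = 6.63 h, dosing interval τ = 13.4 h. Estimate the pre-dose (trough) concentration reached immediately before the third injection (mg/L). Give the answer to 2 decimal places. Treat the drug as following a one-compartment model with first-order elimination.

C₀ per dose = Dose / Vd = 1460 / 373 = 3.914 mg/L
k = ln2 / t½ = 0.693147 / 6.63 = 0.1045 h⁻¹
Fraction remaining after one interval: r = e^(−kτ) = e^(−0.1045 × 13.4) = 0.2465
Before dose 3, 2 doses have been given (aged 1τ, 2τ).
C_trough = C₀ × (r + r²) = 3.914 × (0.2465 + 0.06076) = 1.203 mg/L

1.20 mg/L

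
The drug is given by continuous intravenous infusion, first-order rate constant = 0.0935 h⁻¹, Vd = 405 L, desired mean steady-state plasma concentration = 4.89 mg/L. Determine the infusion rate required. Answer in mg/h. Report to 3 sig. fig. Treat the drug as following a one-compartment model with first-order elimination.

185 mg/h

CL = k × Vd = 0.09350 × 405 = 37.87 L/h
At steady state, infusion rate R₀ = Css × CL = 4.89 × 37.87 = 185.2 mg/h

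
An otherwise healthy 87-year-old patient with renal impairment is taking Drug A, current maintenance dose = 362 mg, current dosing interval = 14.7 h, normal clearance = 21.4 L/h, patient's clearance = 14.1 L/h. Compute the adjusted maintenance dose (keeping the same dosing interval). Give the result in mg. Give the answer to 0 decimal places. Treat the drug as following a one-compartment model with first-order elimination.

To keep the same average steady-state level, dosing rate must scale with clearance.
CL ratio = 14.1 / 21.4 = 0.6589
New dose (same interval) = 362 × 0.6589 = 238.5 mg

239 mg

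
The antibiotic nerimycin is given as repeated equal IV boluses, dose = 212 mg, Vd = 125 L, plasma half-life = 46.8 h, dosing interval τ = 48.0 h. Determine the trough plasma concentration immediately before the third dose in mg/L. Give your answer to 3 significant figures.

C₀ per dose = Dose / Vd = 212 / 125 = 1.696 mg/L
k = ln2 / t½ = 0.693147 / 46.8 = 0.01481 h⁻¹
Fraction remaining after one interval: r = e^(−kτ) = e^(−0.01481 × 48.0) = 0.4912
Before dose 3, 2 doses have been given (aged 1τ, 2τ).
C_trough = C₀ × (r + r²) = 1.696 × (0.4912 + 0.2413) = 1.242 mg/L

1.24 mg/L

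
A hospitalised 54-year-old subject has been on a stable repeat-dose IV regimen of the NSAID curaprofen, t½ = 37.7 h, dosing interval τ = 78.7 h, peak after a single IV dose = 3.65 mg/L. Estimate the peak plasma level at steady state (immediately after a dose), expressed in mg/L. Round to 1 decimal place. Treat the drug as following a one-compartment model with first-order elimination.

k = ln2 / t½ = 0.693147 / 37.7 = 0.01839 h⁻¹
e^(−kτ) = e^(−0.01839 × 78.7) = 0.2352
Accumulation ratio R = 1 / (1 − e^(−kτ)) = 1 / (1 − 0.2352) = 1.308
Steady-state peak = C₀ × R = 3.65 × 1.308 = 4.774 mg/L

4.8 mg/L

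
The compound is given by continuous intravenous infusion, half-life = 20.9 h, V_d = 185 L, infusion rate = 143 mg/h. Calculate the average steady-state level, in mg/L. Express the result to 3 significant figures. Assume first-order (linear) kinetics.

k = ln2 / t½ = 0.693147 / 20.9 = 0.03316 h⁻¹
CL = k × Vd = 0.03316 × 185 = 6.135 L/h
At steady state Css = R₀ / CL = 143 / 6.135 = 23.31 mg/L

23.3 mg/L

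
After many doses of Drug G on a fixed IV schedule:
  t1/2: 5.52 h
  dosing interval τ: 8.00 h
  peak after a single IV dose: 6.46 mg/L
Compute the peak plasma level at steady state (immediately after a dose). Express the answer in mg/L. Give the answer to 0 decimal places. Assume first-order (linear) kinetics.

10 mg/L

k = ln2 / t½ = 0.693147 / 5.52 = 0.1256 h⁻¹
e^(−kτ) = e^(−0.1256 × 8.00) = 0.3661
Accumulation ratio R = 1 / (1 − e^(−kτ)) = 1 / (1 − 0.3661) = 1.578
Steady-state peak = C₀ × R = 6.46 × 1.578 = 10.19 mg/L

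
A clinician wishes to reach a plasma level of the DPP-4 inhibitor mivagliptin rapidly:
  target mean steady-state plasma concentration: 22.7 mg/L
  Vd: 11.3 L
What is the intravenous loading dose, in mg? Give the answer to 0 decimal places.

LD = Css × Vd = 22.7 × 11.3 = 256.5 mg

257 mg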